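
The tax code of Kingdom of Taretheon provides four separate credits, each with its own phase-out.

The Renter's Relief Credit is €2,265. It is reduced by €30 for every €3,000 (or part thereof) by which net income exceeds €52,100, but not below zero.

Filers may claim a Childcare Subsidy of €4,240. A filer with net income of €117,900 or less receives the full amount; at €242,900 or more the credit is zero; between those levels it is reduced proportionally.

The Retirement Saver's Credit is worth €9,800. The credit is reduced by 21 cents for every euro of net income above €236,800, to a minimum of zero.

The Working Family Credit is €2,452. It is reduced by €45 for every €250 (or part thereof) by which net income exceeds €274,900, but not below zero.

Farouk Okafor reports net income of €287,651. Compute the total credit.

€112

Renter's Relief Credit: income exceeds €52,100 by €235,551 → 79 increments × €30 = €2,370 ≥ base, so the credit is €0.
Childcare Subsidy: €287,651 is at or above €242,900, so the credit is €0.
Retirement Saver's Credit: 21% of the €50,851 excess over €236,800 is €10,678.71 ≥ base, so the credit is €0.
Working Family Credit: income exceeds €274,900 by €12,751, which is 52 full-or-partial €250 increments; reduction = 52 × €45 = €2,340, leaving €112.
Total: €0 + €0 + €0 + €112 = €112.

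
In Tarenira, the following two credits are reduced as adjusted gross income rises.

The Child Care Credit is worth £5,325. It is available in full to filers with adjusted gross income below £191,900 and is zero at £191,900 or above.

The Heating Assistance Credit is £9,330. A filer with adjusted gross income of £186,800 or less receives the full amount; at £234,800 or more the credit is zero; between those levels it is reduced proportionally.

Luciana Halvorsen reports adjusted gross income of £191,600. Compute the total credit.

Child Care Credit: £191,600 is below the £191,900 cutoff, so the full £5,325 applies.
Heating Assistance Credit: £191,600 is £4,800 into a £48,000 phase-out range, leaving 43,200/48,000 of the credit: £9,330 × 43,200/48,000 = £8,397.
Total: £5,325 + £8,397 = £13,722.

£13,722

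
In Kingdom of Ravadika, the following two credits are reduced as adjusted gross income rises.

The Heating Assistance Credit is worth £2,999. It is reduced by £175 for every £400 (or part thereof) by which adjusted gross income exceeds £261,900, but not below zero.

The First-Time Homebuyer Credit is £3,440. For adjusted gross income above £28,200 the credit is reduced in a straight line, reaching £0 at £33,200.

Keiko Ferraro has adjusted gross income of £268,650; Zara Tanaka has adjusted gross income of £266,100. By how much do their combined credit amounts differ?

Keiko (£268,650): Heating Assistance Credit: income exceeds £261,900 by £6,750, which is 17 full-or-partial £400 increments; reduction = 17 × £175 = £2,975, leaving £24. First-Time Homebuyer Credit: £268,650 is at or above £33,200, so the credit is £0. total £24 + £0 = £24
Zara (£266,100): Heating Assistance Credit: income exceeds £261,900 by £4,200, which is 11 full-or-partial £400 increments; reduction = 11 × £175 = £1,925, leaving £1,074. First-Time Homebuyer Credit: £266,100 is at or above £33,200, so the credit is £0. total £1,074 + £0 = £1,074
Difference: |£24 − £1,074| = £1,050.

£1,050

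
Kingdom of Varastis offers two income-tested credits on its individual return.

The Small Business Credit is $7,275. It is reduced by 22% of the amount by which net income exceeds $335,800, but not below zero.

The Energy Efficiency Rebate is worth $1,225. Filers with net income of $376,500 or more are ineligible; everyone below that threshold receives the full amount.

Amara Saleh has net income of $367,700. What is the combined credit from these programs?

$1,482

Small Business Credit: 22% of the $31,900 excess over $335,800 is $7,018; credit = $7,275 − $7,018 = $257.
Energy Efficiency Rebate: $367,700 is below the $376,500 cutoff, so the full $1,225 applies.
Total: $257 + $1,225 = $1,482.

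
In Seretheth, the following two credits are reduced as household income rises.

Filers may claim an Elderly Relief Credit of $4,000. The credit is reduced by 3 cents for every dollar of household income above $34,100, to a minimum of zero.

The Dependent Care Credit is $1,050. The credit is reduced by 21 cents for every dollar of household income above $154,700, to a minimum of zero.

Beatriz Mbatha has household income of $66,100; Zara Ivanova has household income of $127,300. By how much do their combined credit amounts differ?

$1,836

Beatriz ($66,100): Elderly Relief Credit: 3% of the $32,000 excess over $34,100 is $960; credit = $4,000 − $960 = $3,040. Dependent Care Credit: $66,100 is at or below the $154,700 threshold, so the full $1,050 applies. total $3,040 + $1,050 = $4,090
Zara ($127,300): Elderly Relief Credit: 3% of the $93,200 excess over $34,100 is $2,796; credit = $4,000 − $2,796 = $1,204. Dependent Care Credit: $127,300 is at or below the $154,700 threshold, so the full $1,050 applies. total $1,204 + $1,050 = $2,254
Difference: |$4,090 − $2,254| = $1,836.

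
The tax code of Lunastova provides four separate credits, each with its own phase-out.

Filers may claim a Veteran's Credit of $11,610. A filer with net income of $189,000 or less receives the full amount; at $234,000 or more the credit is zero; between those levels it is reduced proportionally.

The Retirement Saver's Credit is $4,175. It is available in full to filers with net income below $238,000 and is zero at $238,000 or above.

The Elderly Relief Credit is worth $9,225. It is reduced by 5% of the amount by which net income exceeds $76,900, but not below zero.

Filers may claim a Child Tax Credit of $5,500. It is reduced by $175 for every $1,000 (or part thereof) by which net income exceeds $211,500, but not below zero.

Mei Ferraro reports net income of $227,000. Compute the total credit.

Veteran's Credit: $227,000 is $38,000 into a $45,000 phase-out range, leaving 7,000/45,000 of the credit: $11,610 × 7,000/45,000 = $1,806.
Retirement Saver's Credit: $227,000 is below the $238,000 cutoff, so the full $4,175 applies.
Elderly Relief Credit: 5% of the $150,100 excess over $76,900 is $7,505; credit = $9,225 − $7,505 = $1,720.
Child Tax Credit: income exceeds $211,500 by $15,500, which is 16 full-or-partial $1,000 increments; reduction = 16 × $175 = $2,800, leaving $2,700.
Total: $1,806 + $4,175 + $1,720 + $2,700 = $10,401.

$10,401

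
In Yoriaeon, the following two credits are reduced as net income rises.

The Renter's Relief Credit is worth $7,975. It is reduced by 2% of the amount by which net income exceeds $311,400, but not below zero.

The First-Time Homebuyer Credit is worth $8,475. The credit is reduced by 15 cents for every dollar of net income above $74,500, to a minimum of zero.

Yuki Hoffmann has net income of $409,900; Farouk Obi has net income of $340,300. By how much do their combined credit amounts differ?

Yuki ($409,900): Renter's Relief Credit: 2% of the $98,500 excess over $311,400 is $1,970; credit = $7,975 − $1,970 = $6,005. First-Time Homebuyer Credit: 15% of the $335,400 excess over $74,500 is $50,310 ≥ base, so the credit is $0. total $6,005 + $0 = $6,005
Farouk ($340,300): Renter's Relief Credit: 2% of the $28,900 excess over $311,400 is $578; credit = $7,975 − $578 = $7,397. First-Time Homebuyer Credit: 15% of the $265,800 excess over $74,500 is $39,870 ≥ base, so the credit is $0. total $7,397 + $0 = $7,397
Difference: |$6,005 − $7,397| = $1,392.

$1,392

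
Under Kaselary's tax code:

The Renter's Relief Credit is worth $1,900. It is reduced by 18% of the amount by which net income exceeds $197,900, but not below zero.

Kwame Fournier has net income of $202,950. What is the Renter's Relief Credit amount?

Renter's Relief Credit: 18% of the $5,050 excess over $197,900 is $909; credit = $1,900 − $909 = $991.

$991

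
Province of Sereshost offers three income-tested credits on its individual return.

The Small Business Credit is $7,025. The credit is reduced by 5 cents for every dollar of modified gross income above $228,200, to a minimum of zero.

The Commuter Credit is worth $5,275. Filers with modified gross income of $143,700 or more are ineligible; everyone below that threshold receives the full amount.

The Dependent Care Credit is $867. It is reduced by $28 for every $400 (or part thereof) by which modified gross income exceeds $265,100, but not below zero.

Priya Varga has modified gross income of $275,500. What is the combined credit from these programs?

Small Business Credit: 5% of the $47,300 excess over $228,200 is $2,365; credit = $7,025 − $2,365 = $4,660.
Commuter Credit: $275,500 meets or exceeds the $143,700 cutoff, so the credit is $0.
Dependent Care Credit: income exceeds $265,100 by $10,400, which is 26 full-or-partial $400 increments; reduction = 26 × $28 = $728, leaving $139.
Total: $4,660 + $0 + $139 = $4,799.

$4,799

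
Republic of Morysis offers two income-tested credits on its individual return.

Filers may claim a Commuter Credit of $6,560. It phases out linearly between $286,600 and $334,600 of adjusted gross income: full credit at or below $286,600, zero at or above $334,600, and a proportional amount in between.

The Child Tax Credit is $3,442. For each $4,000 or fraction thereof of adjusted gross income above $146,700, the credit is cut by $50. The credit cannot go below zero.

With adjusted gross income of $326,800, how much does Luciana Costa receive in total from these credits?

$2,208

Commuter Credit: $326,800 is $40,200 into a $48,000 phase-out range, leaving 7,800/48,000 of the credit: $6,560 × 7,800/48,000 = $1,066.
Child Tax Credit: income exceeds $146,700 by $180,100, which is 46 full-or-partial $4,000 increments; reduction = 46 × $50 = $2,300, leaving $1,142.
Total: $1,066 + $1,142 = $2,208.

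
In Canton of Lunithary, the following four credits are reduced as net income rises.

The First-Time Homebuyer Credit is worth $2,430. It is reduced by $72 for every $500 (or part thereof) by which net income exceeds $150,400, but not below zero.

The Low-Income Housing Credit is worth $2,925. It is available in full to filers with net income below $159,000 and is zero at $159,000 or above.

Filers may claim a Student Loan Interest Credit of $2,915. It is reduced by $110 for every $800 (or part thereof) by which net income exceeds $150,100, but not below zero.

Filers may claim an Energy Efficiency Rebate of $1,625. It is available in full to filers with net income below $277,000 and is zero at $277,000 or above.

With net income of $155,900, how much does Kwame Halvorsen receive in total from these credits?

First-Time Homebuyer Credit: income exceeds $150,400 by $5,500, which is 11 full-or-partial $500 increments; reduction = 11 × $72 = $792, leaving $1,638.
Low-Income Housing Credit: $155,900 is below the $159,000 cutoff, so the full $2,925 applies.
Student Loan Interest Credit: income exceeds $150,100 by $5,800, which is 8 full-or-partial $800 increments; reduction = 8 × $110 = $880, leaving $2,035.
Energy Efficiency Rebate: $155,900 is below the $277,000 cutoff, so the full $1,625 applies.
Total: $1,638 + $2,925 + $2,035 + $1,625 = $8,223.

$8,223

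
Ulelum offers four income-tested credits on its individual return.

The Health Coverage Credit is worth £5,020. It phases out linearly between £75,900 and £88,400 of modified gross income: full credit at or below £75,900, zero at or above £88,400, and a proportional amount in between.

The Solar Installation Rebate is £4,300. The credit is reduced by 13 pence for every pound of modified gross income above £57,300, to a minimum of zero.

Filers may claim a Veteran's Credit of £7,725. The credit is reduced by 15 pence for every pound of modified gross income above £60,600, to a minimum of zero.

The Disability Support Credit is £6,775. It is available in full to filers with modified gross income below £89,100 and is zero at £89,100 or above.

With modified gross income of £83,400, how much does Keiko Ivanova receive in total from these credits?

£13,995

Health Coverage Credit: £83,400 is £7,500 into a £12,500 phase-out range, leaving 5,000/12,500 of the credit: £5,020 × 5,000/12,500 = £2,008.
Solar Installation Rebate: 13% of the £26,100 excess over £57,300 is £3,393; credit = £4,300 − £3,393 = £907.
Veteran's Credit: 15% of the £22,800 excess over £60,600 is £3,420; credit = £7,725 − £3,420 = £4,305.
Disability Support Credit: £83,400 is below the £89,100 cutoff, so the full £6,775 applies.
Total: £2,008 + £907 + £4,305 + £6,775 = £13,995.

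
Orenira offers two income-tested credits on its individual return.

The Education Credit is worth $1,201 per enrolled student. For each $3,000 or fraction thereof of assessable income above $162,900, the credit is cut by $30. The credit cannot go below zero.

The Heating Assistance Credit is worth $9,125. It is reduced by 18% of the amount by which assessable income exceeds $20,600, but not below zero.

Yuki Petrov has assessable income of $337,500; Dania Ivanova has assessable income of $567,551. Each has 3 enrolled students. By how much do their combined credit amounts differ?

Yuki ($337,500): Education Credit: base = 3 × $1,201 = $3,603. income exceeds $162,900 by $174,600, which is 59 full-or-partial $3,000 increments; reduction = 59 × $30 = $1,770, leaving $1,833. Heating Assistance Credit: 18% of the $316,900 excess over $20,600 is $57,042 ≥ base, so the credit is $0. total $1,833 + $0 = $1,833
Dania ($567,551): Education Credit: base = 3 × $1,201 = $3,603. income exceeds $162,900 by $404,651 → 135 increments × $30 = $4,050 ≥ base, so the credit is $0. Heating Assistance Credit: 18% of the $546,951 excess over $20,600 is $98,451.18 ≥ base, so the credit is $0. total $0 + $0 = $0
Difference: |$1,833 − $0| = $1,833.

$1,833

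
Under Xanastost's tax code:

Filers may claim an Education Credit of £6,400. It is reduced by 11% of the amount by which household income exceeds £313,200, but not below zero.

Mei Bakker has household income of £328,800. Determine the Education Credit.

Education Credit: 11% of the £15,600 excess over £313,200 is £1,716; credit = £6,400 − £1,716 = £4,684.

£4,684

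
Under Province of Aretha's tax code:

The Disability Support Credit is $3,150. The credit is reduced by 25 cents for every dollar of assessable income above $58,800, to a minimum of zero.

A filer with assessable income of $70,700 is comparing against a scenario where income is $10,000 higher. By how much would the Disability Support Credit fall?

At $70,700 — 25% of the $11,900 excess over $58,800 is $2,975; credit = $3,150 − $2,975 = $175.
At $80,700 — 25% of the $21,900 excess over $58,800 is $5,475 ≥ base, so the credit is $0.
Lost: $175 − $0 = $175.

$175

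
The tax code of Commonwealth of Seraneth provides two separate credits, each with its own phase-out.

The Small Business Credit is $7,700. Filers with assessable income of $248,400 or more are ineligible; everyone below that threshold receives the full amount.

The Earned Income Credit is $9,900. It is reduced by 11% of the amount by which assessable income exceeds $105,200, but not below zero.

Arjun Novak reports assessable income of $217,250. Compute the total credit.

$7,700

Small Business Credit: $217,250 is below the $248,400 cutoff, so the full $7,700 applies.
Earned Income Credit: 11% of the $112,050 excess over $105,200 is $12,325.50 ≥ base, so the credit is $0.
Total: $7,700 + $0 = $7,700.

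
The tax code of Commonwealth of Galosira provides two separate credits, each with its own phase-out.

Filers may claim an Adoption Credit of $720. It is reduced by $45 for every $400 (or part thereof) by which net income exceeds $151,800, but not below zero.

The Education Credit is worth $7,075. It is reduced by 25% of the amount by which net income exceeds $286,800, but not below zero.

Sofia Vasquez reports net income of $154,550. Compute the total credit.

$7,480

Adoption Credit: income exceeds $151,800 by $2,750, which is 7 full-or-partial $400 increments; reduction = 7 × $45 = $315, leaving $405.
Education Credit: $154,550 is at or below the $286,800 threshold, so the full $7,075 applies.
Total: $405 + $7,075 = $7,480.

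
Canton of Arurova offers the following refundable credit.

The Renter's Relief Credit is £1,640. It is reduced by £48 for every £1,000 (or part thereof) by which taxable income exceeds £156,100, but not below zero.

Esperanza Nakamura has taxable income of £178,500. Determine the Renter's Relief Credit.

£536

Renter's Relief Credit: income exceeds £156,100 by £22,400, which is 23 full-or-partial £1,000 increments; reduction = 23 × £48 = £1,104, leaving £536.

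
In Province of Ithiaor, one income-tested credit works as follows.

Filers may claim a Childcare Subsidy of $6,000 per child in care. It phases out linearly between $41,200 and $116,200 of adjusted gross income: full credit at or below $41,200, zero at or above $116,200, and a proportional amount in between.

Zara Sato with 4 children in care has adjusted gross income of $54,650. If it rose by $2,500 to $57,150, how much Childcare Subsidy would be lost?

At $54,650 — base = 4 × $6,000 = $24,000. $54,650 is $13,450 into a $75,000 phase-out range, leaving 61,550/75,000 of the credit: $24,000 × 61,550/75,000 = $19,696.
At $57,150 — base = 4 × $6,000 = $24,000. $57,150 is $15,950 into a $75,000 phase-out range, leaving 59,050/75,000 of the credit: $24,000 × 59,050/75,000 = $18,896.
Lost: $19,696 − $18,896 = $800.

$800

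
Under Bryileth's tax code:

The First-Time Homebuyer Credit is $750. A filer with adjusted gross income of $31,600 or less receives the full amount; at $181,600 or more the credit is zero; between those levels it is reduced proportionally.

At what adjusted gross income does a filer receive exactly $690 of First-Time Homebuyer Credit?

$43,600

$690 is 690/750 of the full $750, so 60/750 of the $150,000 range has been used: income = $31,600 + $150,000 × 60/750 = $43,600.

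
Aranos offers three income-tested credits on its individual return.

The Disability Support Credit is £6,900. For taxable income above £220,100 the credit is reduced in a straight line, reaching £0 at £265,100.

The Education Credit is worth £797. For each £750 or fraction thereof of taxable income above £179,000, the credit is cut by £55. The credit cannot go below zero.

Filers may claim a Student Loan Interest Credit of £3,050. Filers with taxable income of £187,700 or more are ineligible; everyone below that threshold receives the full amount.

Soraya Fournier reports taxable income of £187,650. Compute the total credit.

£10,087

Disability Support Credit: £187,650 is at or below the £220,100 threshold, so the full £6,900 applies.
Education Credit: income exceeds £179,000 by £8,650, which is 12 full-or-partial £750 increments; reduction = 12 × £55 = £660, leaving £137.
Student Loan Interest Credit: £187,650 is below the £187,700 cutoff, so the full £3,050 applies.
Total: £6,900 + £137 + £3,050 = £10,087.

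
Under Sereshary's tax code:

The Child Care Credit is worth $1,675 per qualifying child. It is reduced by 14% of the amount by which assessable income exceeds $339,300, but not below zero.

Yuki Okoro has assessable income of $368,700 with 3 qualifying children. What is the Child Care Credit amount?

Child Care Credit: base = 3 × $1,675 = $5,025. 14% of the $29,400 excess over $339,300 is $4,116; credit = $5,025 − $4,116 = $909.

$909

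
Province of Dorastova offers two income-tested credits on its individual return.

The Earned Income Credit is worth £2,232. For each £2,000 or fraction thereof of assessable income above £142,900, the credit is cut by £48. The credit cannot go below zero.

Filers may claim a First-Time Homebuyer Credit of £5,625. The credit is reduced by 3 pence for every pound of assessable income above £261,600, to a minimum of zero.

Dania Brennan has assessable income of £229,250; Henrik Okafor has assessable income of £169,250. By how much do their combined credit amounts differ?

£1,440

Dania (£229,250): Earned Income Credit: income exceeds £142,900 by £86,350, which is 44 full-or-partial £2,000 increments; reduction = 44 × £48 = £2,112, leaving £120. First-Time Homebuyer Credit: £229,250 is at or below the £261,600 threshold, so the full £5,625 applies. total £120 + £5,625 = £5,745
Henrik (£169,250): Earned Income Credit: income exceeds £142,900 by £26,350, which is 14 full-or-partial £2,000 increments; reduction = 14 × £48 = £672, leaving £1,560. First-Time Homebuyer Credit: £169,250 is at or below the £261,600 threshold, so the full £5,625 applies. total £1,560 + £5,625 = £7,185
Difference: |£5,745 − £7,185| = £1,440.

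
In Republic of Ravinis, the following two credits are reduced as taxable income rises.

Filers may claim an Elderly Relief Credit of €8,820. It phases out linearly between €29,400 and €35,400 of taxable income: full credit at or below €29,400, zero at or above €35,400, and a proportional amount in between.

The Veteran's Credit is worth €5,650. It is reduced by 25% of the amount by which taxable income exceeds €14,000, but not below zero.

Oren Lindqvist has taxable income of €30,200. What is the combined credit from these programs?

€9,244

Elderly Relief Credit: €30,200 is €800 into a €6,000 phase-out range, leaving 5,200/6,000 of the credit: €8,820 × 5,200/6,000 = €7,644.
Veteran's Credit: 25% of the €16,200 excess over €14,000 is €4,050; credit = €5,650 − €4,050 = €1,600.
Total: €7,644 + €1,600 = €9,244.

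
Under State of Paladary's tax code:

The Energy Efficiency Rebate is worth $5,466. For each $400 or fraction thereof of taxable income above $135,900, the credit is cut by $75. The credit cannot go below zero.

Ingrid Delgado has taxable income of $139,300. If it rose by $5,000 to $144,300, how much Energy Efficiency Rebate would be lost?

$900

At $139,300 — income exceeds $135,900 by $3,400, which is 9 full-or-partial $400 increments; reduction = 9 × $75 = $675, leaving $4,791.
At $144,300 — income exceeds $135,900 by $8,400, which is 21 full-or-partial $400 increments; reduction = 21 × $75 = $1,575, leaving $3,891.
Lost: $4,791 − $3,891 = $900.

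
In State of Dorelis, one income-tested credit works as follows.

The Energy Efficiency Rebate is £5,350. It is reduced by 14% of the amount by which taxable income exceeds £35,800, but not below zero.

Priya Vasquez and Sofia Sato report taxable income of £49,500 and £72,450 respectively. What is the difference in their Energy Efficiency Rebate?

£3,213

Priya (£49,500): Energy Efficiency Rebate: 14% of the £13,700 excess over £35,800 is £1,918; credit = £5,350 − £1,918 = £3,432.
Sofia (£72,450): Energy Efficiency Rebate: 14% of the £36,650 excess over £35,800 is £5,131; credit = £5,350 − £5,131 = £219.
Difference: |£3,432 − £219| = £3,213.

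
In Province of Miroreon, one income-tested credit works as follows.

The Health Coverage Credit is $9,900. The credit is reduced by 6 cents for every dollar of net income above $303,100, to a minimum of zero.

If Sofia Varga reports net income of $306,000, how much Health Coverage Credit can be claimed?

$9,726

Health Coverage Credit: 6% of the $2,900 excess over $303,100 is $174; credit = $9,900 − $174 = $9,726.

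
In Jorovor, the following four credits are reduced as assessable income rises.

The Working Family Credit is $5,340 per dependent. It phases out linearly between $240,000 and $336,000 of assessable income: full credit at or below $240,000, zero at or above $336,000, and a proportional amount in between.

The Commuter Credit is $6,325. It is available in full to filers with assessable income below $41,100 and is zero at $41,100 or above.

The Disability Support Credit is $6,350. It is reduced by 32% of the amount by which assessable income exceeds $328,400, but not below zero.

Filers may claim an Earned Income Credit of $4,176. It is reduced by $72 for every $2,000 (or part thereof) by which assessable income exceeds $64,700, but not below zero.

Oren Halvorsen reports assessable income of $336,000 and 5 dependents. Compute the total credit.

$3,918

Working Family Credit: base = 5 × $5,340 = $26,700. $336,000 is at or above $336,000, so the credit is $0.
Commuter Credit: $336,000 meets or exceeds the $41,100 cutoff, so the credit is $0.
Disability Support Credit: 32% of the $7,600 excess over $328,400 is $2,432; credit = $6,350 − $2,432 = $3,918.
Earned Income Credit: income exceeds $64,700 by $271,300 → 136 increments × $72 = $9,792 ≥ base, so the credit is $0.
Total: $0 + $0 + $3,918 + $0 = $3,918.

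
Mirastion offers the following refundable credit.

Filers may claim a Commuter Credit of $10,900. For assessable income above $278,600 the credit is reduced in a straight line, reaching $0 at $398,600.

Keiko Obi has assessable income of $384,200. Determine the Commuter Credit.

Commuter Credit: $384,200 is $105,600 into a $120,000 phase-out range, leaving 14,400/120,000 of the credit: $10,900 × 14,400/120,000 = $1,308.

$1,308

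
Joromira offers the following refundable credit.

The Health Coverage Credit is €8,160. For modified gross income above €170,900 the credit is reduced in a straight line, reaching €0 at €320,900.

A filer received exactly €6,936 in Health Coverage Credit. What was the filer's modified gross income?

€193,400

€6,936 is 6,936/8,160 of the full €8,160, so 1,224/8,160 of the €150,000 range has been used: income = €170,900 + €150,000 × 1,224/8,160 = €193,400.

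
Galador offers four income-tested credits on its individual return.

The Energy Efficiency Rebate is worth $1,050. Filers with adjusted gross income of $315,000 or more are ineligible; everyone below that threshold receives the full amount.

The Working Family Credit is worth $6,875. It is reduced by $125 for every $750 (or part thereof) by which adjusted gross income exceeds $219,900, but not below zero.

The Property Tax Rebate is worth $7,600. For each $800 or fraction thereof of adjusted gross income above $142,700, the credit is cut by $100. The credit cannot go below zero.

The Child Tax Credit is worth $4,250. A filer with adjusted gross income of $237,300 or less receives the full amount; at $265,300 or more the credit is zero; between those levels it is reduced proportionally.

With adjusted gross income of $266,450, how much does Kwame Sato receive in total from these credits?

$1,050

Energy Efficiency Rebate: $266,450 is below the $315,000 cutoff, so the full $1,050 applies.
Working Family Credit: income exceeds $219,900 by $46,550 → 63 increments × $125 = $7,875 ≥ base, so the credit is $0.
Property Tax Rebate: income exceeds $142,700 by $123,750 → 155 increments × $100 = $15,500 ≥ base, so the credit is $0.
Child Tax Credit: $266,450 is at or above $265,300, so the credit is $0.
Total: $1,050 + $0 + $0 + $0 = $1,050.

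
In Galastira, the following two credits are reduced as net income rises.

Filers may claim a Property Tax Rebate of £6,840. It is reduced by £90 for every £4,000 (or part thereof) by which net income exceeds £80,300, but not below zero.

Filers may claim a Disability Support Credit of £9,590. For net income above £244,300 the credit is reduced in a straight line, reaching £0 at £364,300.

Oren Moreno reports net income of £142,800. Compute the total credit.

Property Tax Rebate: income exceeds £80,300 by £62,500, which is 16 full-or-partial £4,000 increments; reduction = 16 × £90 = £1,440, leaving £5,400.
Disability Support Credit: £142,800 is at or below the £244,300 threshold, so the full £9,590 applies.
Total: £5,400 + £9,590 = £14,990.

£14,990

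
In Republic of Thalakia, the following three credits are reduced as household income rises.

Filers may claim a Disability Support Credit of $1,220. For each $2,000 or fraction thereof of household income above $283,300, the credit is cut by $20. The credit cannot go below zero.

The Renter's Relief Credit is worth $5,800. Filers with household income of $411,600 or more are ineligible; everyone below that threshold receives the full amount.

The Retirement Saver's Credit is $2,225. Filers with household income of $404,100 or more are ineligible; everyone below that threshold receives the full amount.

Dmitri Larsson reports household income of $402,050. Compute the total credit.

Disability Support Credit: income exceeds $283,300 by $118,750, which is 60 full-or-partial $2,000 increments; reduction = 60 × $20 = $1,200, leaving $20.
Renter's Relief Credit: $402,050 is below the $411,600 cutoff, so the full $5,800 applies.
Retirement Saver's Credit: $402,050 is below the $404,100 cutoff, so the full $2,225 applies.
Total: $20 + $5,800 + $2,225 = $8,045.

$8,045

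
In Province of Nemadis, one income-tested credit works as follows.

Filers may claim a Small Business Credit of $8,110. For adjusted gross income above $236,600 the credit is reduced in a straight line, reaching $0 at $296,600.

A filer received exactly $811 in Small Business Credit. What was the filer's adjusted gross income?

$811 is 811/8,110 of the full $8,110, so 7,299/8,110 of the $60,000 range has been used: income = $236,600 + $60,000 × 7,299/8,110 = $290,600.

$290,600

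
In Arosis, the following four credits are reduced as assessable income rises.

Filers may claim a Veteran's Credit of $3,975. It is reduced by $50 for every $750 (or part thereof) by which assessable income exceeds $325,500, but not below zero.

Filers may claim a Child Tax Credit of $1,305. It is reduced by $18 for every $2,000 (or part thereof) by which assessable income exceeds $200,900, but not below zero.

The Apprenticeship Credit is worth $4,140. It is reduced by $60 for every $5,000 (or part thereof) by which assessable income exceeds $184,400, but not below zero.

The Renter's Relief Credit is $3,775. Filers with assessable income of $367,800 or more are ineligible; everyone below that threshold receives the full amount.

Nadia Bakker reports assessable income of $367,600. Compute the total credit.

Veteran's Credit: income exceeds $325,500 by $42,100, which is 57 full-or-partial $750 increments; reduction = 57 × $50 = $2,850, leaving $1,125.
Child Tax Credit: income exceeds $200,900 by $166,700 → 84 increments × $18 = $1,512 ≥ base, so the credit is $0.
Apprenticeship Credit: income exceeds $184,400 by $183,200, which is 37 full-or-partial $5,000 increments; reduction = 37 × $60 = $2,220, leaving $1,920.
Renter's Relief Credit: $367,600 is below the $367,800 cutoff, so the full $3,775 applies.
Total: $1,125 + $0 + $1,920 + $3,775 = $6,820.

$6,820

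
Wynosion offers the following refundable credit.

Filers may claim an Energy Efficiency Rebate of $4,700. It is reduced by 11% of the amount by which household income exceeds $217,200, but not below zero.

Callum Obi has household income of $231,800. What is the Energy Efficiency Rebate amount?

$3,094

Energy Efficiency Rebate: 11% of the $14,600 excess over $217,200 is $1,606; credit = $4,700 − $1,606 = $3,094.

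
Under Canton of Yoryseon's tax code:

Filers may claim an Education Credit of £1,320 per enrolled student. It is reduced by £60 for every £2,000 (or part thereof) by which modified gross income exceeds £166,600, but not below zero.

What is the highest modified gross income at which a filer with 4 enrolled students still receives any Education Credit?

£340,600

Full credit = 4 × £1,320 = £5,280.
After 87 increments the reduction is 87 × £60 = £5,220, leaving £60; one more increment wipes it out. Increment 87 ends at excess 87 × £2,000 = £174,000, so the highest qualifying income is £166,600 + £174,000 = £340,600.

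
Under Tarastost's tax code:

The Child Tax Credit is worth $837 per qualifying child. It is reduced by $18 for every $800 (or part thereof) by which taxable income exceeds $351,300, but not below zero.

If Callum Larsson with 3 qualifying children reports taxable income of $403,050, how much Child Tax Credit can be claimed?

$1,341

Child Tax Credit: base = 3 × $837 = $2,511. income exceeds $351,300 by $51,750, which is 65 full-or-partial $800 increments; reduction = 65 × $18 = $1,170, leaving $1,341.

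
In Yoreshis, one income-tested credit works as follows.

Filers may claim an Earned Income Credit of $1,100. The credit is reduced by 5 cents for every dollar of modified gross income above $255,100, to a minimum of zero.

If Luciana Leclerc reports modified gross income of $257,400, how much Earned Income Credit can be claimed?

$985

Earned Income Credit: 5% of the $2,300 excess over $255,100 is $115; credit = $1,100 − $115 = $985.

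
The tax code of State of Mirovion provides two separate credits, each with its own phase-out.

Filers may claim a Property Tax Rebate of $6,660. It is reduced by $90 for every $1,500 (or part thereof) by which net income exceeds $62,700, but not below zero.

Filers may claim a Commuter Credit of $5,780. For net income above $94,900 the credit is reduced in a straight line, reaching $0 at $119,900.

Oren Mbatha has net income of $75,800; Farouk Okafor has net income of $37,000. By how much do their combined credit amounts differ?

Oren ($75,800): Property Tax Rebate: income exceeds $62,700 by $13,100, which is 9 full-or-partial $1,500 increments; reduction = 9 × $90 = $810, leaving $5,850. Commuter Credit: $75,800 is at or below the $94,900 threshold, so the full $5,780 applies. total $5,850 + $5,780 = $11,630
Farouk ($37,000): Property Tax Rebate: $37,000 is at or below the $62,700 threshold, so the full $6,660 applies. Commuter Credit: $37,000 is at or below the $94,900 threshold, so the full $5,780 applies. total $6,660 + $5,780 = $12,440
Difference: |$11,630 − $12,440| = $810.

$810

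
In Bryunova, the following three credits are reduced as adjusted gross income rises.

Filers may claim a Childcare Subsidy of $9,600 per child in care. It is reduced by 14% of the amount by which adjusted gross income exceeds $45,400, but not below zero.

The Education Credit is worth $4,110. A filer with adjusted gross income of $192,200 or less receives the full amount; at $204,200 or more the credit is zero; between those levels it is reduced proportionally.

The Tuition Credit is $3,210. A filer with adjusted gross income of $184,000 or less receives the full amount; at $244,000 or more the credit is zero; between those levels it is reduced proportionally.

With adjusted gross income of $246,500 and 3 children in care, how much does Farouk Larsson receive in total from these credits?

$646

Childcare Subsidy: base = 3 × $9,600 = $28,800. 14% of the $201,100 excess over $45,400 is $28,154; credit = $28,800 − $28,154 = $646.
Education Credit: $246,500 is at or above $204,200, so the credit is $0.
Tuition Credit: $246,500 is at or above $244,000, so the credit is $0.
Total: $646 + $0 + $0 = $646.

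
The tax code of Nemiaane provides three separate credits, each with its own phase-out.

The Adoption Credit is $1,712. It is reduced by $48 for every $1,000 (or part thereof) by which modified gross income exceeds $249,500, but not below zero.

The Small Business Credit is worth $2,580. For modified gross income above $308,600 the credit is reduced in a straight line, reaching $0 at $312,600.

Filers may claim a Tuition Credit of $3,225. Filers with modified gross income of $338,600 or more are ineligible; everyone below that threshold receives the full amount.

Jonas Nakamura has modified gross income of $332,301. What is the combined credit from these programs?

Adoption Credit: income exceeds $249,500 by $82,801 → 83 increments × $48 = $3,984 ≥ base, so the credit is $0.
Small Business Credit: $332,301 is at or above $312,600, so the credit is $0.
Tuition Credit: $332,301 is below the $338,600 cutoff, so the full $3,225 applies.
Total: $0 + $0 + $3,225 = $3,225.

$3,225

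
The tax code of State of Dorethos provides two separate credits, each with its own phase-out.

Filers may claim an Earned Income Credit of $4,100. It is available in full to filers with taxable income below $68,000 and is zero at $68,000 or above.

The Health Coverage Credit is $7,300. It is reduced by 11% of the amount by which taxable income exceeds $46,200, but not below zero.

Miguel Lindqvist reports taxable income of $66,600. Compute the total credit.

$9,156

Earned Income Credit: $66,600 is below the $68,000 cutoff, so the full $4,100 applies.
Health Coverage Credit: 11% of the $20,400 excess over $46,200 is $2,244; credit = $7,300 − $2,244 = $5,056.
Total: $4,100 + $5,056 = $9,156.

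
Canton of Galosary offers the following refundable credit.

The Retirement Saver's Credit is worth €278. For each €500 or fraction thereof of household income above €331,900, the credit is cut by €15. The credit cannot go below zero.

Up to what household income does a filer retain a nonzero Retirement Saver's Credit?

€340,900

After 18 increments the reduction is 18 × €15 = €270, leaving €8; one more increment wipes it out. Increment 18 ends at excess 18 × €500 = €9,000, so the highest qualifying income is €331,900 + €9,000 = €340,900.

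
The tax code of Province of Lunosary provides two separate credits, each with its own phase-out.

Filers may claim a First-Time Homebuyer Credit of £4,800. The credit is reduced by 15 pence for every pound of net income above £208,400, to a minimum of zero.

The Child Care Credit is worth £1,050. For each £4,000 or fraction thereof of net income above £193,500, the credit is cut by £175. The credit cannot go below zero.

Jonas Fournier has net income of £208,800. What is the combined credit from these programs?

£5,090

First-Time Homebuyer Credit: 15% of the £400 excess over £208,400 is £60; credit = £4,800 − £60 = £4,740.
Child Care Credit: income exceeds £193,500 by £15,300, which is 4 full-or-partial £4,000 increments; reduction = 4 × £175 = £700, leaving £350.
Total: £4,740 + £350 = £5,090.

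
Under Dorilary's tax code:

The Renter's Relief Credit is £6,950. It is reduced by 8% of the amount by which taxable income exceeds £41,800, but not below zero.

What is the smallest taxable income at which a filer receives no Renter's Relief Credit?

The credit falls by 8% of each pound above £41,800, so it reaches zero when the excess is £6,950 / 8% = £86,875: income = £41,800 + £86,875 = £128,675.

£128,675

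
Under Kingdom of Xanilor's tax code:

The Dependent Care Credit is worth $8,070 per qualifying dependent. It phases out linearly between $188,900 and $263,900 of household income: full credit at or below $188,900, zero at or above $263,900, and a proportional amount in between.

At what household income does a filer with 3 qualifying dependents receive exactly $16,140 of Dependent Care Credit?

Full credit = 3 × $8,070 = $24,210.
$16,140 is 16,140/24,210 of the full $24,210, so 8,070/24,210 of the $75,000 range has been used: income = $188,900 + $75,000 × 8,070/24,210 = $213,900.

$213,900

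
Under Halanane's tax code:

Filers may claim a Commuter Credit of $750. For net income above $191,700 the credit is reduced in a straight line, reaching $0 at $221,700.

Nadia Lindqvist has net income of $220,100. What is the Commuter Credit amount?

Commuter Credit: $220,100 is $28,400 into a $30,000 phase-out range, leaving 1,600/30,000 of the credit: $750 × 1,600/30,000 = $40.

$40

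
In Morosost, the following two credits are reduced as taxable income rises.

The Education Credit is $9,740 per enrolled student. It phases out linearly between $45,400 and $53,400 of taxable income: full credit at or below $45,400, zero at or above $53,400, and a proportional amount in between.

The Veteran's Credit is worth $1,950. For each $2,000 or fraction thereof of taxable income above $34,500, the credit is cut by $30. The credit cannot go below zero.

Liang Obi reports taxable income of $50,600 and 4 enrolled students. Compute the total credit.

$15,316

Education Credit: base = 4 × $9,740 = $38,960. $50,600 is $5,200 into a $8,000 phase-out range, leaving 2,800/8,000 of the credit: $38,960 × 2,800/8,000 = $13,636.
Veteran's Credit: income exceeds $34,500 by $16,100, which is 9 full-or-partial $2,000 increments; reduction = 9 × $30 = $270, leaving $1,680.
Total: $13,636 + $1,680 = $15,316.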